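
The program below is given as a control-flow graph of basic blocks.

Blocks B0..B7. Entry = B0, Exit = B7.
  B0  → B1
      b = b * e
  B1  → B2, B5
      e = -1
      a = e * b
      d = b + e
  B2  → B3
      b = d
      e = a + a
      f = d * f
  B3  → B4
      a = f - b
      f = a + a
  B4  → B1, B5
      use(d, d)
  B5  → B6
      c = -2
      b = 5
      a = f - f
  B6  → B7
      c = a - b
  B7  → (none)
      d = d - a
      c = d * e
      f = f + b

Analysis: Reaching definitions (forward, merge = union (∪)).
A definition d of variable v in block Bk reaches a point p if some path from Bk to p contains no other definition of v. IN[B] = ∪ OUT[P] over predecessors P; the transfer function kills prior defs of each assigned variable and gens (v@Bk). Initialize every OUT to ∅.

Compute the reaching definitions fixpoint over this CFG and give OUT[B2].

Fixpoint table:
  B0:  IN={}  OUT={b@B0}
  B1:  IN={a@B3, b@B0, b@B2, d@B1, e@B2, f@B3}  OUT={a@B1, b@B0, b@B2, d@B1, e@B1, f@B3}
  B2:  IN={a@B1, b@B0, b@B2, d@B1, e@B1, f@B3}  OUT={a@B1, b@B2, d@B1, e@B2, f@B2}
  B3:  IN={a@B1, b@B2, d@B1, e@B2, f@B2}  OUT={a@B3, b@B2, d@B1, e@B2, f@B3}
  B4:  IN={a@B3, b@B2, d@B1, e@B2, f@B3}  OUT={a@B3, b@B2, d@B1, e@B2, f@B3}
  B5:  IN={a@B1, a@B3, b@B0, b@B2, d@B1, e@B1, e@B2, f@B3}  OUT={a@B5, b@B5, c@B5, d@B1, e@B1, e@B2, f@B3}
  B6:  IN={a@B5, b@B5, c@B5, d@B1, e@B1, e@B2, f@B3}  OUT={a@B5, b@B5, c@B6, d@B1, e@B1, e@B2, f@B3}
  B7:  IN={a@B5, b@B5, c@B6, d@B1, e@B1, e@B2, f@B3}  OUT={a@B5, b@B5, c@B7, d@B7, e@B1, e@B2, f@B7}

Merge at B2: IN[B2] = OUT[B1] = {a@B1, b@B0, b@B2, d@B1, e@B1, f@B3}
Applying B2's transfer function to that IN value gives OUT[B2] (row B2 above).

Answer: {a@B1, b@B2, d@B1, e@B2, f@B2}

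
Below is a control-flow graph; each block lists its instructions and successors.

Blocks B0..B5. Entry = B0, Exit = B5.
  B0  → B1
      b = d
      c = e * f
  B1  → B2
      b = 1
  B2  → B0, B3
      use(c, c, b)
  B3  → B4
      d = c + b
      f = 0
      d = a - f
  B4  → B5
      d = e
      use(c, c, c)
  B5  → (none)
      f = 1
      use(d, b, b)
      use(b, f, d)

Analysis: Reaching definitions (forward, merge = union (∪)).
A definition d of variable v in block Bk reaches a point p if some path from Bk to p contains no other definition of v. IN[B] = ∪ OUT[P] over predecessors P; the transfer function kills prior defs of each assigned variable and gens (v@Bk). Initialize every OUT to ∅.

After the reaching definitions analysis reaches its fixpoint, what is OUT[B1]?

Per-block solution:
  B0:  IN={b@B1, c@B0}  OUT={b@B0, c@B0}
  B1:  IN={b@B0, c@B0}  OUT={b@B1, c@B0}
  B2:  IN={b@B1, c@B0}  OUT={b@B1, c@B0}
  B3:  IN={b@B1, c@B0}  OUT={b@B1, c@B0, d@B3, f@B3}
  B4:  IN={b@B1, c@B0, d@B3, f@B3}  OUT={b@B1, c@B0, d@B4, f@B3}
  B5:  IN={b@B1, c@B0, d@B4, f@B3}  OUT={b@B1, c@B0, d@B4, f@B5}

Merge at B1: IN[B1] = OUT[B0] = {b@B0, c@B0}
Applying B1's transfer function to that IN value gives OUT[B1] (row B1 above).

Answer: {b@B1, c@B0}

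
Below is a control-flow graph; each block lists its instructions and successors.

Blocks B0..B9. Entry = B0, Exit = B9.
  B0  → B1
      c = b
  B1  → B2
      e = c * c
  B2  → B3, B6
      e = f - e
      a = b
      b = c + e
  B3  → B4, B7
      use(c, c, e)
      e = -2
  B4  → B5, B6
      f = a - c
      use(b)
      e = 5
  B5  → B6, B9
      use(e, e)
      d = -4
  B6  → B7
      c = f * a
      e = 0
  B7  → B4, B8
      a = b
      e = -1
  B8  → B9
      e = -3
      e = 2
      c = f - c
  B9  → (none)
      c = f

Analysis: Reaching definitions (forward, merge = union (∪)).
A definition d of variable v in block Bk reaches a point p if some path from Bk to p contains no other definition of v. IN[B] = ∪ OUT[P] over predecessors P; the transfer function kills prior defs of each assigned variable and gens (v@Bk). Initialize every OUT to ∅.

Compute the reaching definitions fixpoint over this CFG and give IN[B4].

Per-block solution:
  B0:   IN={}   OUT={c@B0}
  B1:   IN={c@B0}   OUT={c@B0, e@B1}
  B2:   IN={c@B0, e@B1}   OUT={a@B2, b@B2, c@B0, e@B2}
  B3:   IN={a@B2, b@B2, c@B0, e@B2}   OUT={a@B2, b@B2, c@B0, e@B3}
  B4:   IN={a@B2, a@B7, b@B2, c@B0, c@B6, d@B5, e@B3, e@B7, f@B4}   OUT={a@B2, a@B7, b@B2, c@B0, c@B6, d@B5, e@B4, f@B4}
  B5:   IN={a@B2, a@B7, b@B2, c@B0, c@B6, d@B5, e@B4, f@B4}   OUT={a@B2, a@B7, b@B2, c@B0, c@B6, d@B5, e@B4, f@B4}
  B6:   IN={a@B2, a@B7, b@B2, c@B0, c@B6, d@B5, e@B2, e@B4, f@B4}   OUT={a@B2, a@B7, b@B2, c@B6, d@B5, e@B6, f@B4}
  B7:   IN={a@B2, a@B7, b@B2, c@B0, c@B6, d@B5, e@B3, e@B6, f@B4}   OUT={a@B7, b@B2, c@B0, c@B6, d@B5, e@B7, f@B4}
  B8:   IN={a@B7, b@B2, c@B0, c@B6, d@B5, e@B7, f@B4}   OUT={a@B7, b@B2, c@B8, d@B5, e@B8, f@B4}
  B9:   IN={a@B2, a@B7, b@B2, c@B0, c@B6, c@B8, d@B5, e@B4, e@B8, f@B4}   OUT={a@B2, a@B7, b@B2, c@B9, d@B5, e@B4, e@B8, f@B4}

Merge at B4: IN[B4] = OUT[B3] ⊔ OUT[B7] = {a@B2, a@B7, b@B2, c@B0, c@B6, d@B5, e@B3, e@B7, f@B4}

Answer: {a@B2, a@B7, b@B2, c@B0, c@B6, d@B5, e@B3, e@B7, f@B4}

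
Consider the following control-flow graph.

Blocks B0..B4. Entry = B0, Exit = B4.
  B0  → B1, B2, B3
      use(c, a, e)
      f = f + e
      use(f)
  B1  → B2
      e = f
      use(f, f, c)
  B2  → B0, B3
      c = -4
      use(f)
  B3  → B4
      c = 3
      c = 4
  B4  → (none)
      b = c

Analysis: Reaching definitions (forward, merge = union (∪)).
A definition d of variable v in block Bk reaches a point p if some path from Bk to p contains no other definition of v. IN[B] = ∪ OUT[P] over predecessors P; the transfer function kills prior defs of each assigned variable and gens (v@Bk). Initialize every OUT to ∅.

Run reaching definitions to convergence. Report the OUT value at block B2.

Answer: {c@B2, e@B1, f@B0}

Working:
Fixpoint table:
  B0:  IN={c@B2, e@B1, f@B0}  OUT={c@B2, e@B1, f@B0}
  B1:  IN={c@B2, e@B1, f@B0}  OUT={c@B2, e@B1, f@B0}
  B2:  IN={c@B2, e@B1, f@B0}  OUT={c@B2, e@B1, f@B0}
  B3:  IN={c@B2, e@B1, f@B0}  OUT={c@B3, e@B1, f@B0}
  B4:  IN={c@B3, e@B1, f@B0}  OUT={b@B4, c@B3, e@B1, f@B0}

Merge at B2: IN[B2] = OUT[B0] ⊔ OUT[B1] = {c@B2, e@B1, f@B0}
Applying B2's transfer function to that IN value gives OUT[B2] (row B2 above).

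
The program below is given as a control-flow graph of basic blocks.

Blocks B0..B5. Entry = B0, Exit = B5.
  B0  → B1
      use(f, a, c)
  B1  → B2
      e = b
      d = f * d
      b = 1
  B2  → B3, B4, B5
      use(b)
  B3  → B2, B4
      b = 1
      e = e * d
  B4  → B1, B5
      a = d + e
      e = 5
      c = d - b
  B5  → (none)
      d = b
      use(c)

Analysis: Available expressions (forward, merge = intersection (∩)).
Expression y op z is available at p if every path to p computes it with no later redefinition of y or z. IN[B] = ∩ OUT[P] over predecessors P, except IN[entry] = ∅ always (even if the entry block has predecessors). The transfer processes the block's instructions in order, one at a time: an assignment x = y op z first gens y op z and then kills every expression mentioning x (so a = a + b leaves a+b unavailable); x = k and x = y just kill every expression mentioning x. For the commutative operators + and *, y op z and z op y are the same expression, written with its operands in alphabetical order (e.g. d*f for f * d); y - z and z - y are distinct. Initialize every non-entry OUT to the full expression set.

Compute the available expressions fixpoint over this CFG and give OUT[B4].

Answer: {d-b}

Trace:
Per-block solution:
  B0:   IN={}   OUT={}
  B1:   IN={}   OUT={}
  B2:   IN={}   OUT={}
  B3:   IN={}   OUT={}
  B4:   IN={}   OUT={d-b}
  B5:   IN={}   OUT={}

Merge at B4: IN[B4] = OUT[B2] ∩ OUT[B3] = {}
Applying B4's transfer function to that IN value gives OUT[B4] (row B4 above).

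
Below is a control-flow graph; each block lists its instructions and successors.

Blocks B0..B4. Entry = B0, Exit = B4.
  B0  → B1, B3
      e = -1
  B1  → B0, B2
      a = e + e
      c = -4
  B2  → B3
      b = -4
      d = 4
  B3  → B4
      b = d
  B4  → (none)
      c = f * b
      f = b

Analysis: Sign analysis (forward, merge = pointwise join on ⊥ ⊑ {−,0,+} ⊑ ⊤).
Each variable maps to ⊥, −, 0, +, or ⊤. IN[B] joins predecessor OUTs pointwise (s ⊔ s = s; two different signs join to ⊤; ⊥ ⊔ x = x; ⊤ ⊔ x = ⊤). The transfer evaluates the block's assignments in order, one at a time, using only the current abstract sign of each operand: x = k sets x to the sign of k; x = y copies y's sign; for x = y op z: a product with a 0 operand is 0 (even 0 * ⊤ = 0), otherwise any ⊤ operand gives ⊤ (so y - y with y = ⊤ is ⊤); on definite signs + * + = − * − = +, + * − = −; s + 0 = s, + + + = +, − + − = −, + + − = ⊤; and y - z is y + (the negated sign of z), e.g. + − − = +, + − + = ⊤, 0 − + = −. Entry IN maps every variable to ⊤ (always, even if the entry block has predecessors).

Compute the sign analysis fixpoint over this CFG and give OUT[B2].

Answer: {a: -, b: -, c: -, d: +, e: -, f: ⊤}

Trace:
Fixpoint table:
  B0:  IN=(all ⊤)  OUT={e:-; rest ⊤}
  B1:  IN={e:-; rest ⊤}  OUT={a:-, c:-, e:-; rest ⊤}
  B2:  IN={a:-, c:-, e:-; rest ⊤}  OUT={a:-, b:-, c:-, d:+, e:-; rest ⊤}
  B3:  IN={e:-; rest ⊤}  OUT={e:-; rest ⊤}
  B4:  IN={e:-; rest ⊤}  OUT={e:-; rest ⊤}

Merge at B2: IN[B2] = OUT[B1] = {a: -, b: ⊤, c: -, d: ⊤, e: -, f: ⊤}
Applying B2's transfer function to that IN value gives OUT[B2] (row B2 above).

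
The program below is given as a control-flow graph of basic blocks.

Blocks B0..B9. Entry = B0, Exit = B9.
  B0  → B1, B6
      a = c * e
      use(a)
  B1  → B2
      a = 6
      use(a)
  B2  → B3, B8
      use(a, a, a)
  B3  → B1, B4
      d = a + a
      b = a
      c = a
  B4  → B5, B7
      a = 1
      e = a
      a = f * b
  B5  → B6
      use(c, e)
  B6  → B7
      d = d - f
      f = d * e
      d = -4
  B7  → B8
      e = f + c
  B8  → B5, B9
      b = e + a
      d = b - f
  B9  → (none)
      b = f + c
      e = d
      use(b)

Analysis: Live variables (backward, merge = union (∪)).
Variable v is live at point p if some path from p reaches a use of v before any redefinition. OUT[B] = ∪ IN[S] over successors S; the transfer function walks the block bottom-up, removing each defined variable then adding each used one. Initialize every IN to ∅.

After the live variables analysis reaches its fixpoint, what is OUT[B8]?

Fixpoint table:
  B0:   IN={c, d, e, f}   OUT={a, c, d, e, f}
  B1:   IN={c, e, f}   OUT={a, c, e, f}
  B2:   IN={a, c, e, f}   OUT={a, c, e, f}
  B3:   IN={a, e, f}   OUT={b, c, d, e, f}
  B4:   IN={b, c, d, f}   OUT={a, c, d, e, f}
  B5:   IN={a, c, d, e, f}   OUT={a, c, d, e, f}
  B6:   IN={a, c, d, e, f}   OUT={a, c, f}
  B7:   IN={a, c, f}   OUT={a, c, e, f}
  B8:   IN={a, c, e, f}   OUT={a, c, d, e, f}
  B9:   IN={c, d, f}   OUT={}

Merge at B8: OUT[B8] = IN[B5] ⊔ IN[B9] = {a, c, d, e, f}

Answer: {a, c, d, e, f}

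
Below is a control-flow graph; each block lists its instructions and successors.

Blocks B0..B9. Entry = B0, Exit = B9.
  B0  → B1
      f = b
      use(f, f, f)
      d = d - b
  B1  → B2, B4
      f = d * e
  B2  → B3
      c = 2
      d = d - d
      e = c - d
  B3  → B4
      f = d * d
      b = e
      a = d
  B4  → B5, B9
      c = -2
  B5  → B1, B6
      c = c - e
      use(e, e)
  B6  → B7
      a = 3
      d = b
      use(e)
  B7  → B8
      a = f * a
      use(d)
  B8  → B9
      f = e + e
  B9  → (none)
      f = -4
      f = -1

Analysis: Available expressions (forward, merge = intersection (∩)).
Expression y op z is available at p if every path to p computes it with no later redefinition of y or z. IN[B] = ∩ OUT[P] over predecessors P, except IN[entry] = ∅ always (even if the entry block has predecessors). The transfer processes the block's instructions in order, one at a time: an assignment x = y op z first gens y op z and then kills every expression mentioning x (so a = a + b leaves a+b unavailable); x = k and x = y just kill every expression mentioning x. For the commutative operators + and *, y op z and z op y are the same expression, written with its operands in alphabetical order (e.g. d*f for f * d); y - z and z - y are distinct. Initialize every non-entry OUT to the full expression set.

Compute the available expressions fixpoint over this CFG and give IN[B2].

Per-block solution:
  B0:  IN={}  OUT={}
  B1:  IN={}  OUT={d*e}
  B2:  IN={d*e}  OUT={c-d}
  B3:  IN={c-d}  OUT={c-d, d*d}
  B4:  IN={}  OUT={}
  B5:  IN={}  OUT={}
  B6:  IN={}  OUT={}
  B7:  IN={}  OUT={}
  B8:  IN={}  OUT={e+e}
  B9:  IN={}  OUT={}

Merge at B2: IN[B2] = OUT[B1] = {d*e}

Answer: {d*e}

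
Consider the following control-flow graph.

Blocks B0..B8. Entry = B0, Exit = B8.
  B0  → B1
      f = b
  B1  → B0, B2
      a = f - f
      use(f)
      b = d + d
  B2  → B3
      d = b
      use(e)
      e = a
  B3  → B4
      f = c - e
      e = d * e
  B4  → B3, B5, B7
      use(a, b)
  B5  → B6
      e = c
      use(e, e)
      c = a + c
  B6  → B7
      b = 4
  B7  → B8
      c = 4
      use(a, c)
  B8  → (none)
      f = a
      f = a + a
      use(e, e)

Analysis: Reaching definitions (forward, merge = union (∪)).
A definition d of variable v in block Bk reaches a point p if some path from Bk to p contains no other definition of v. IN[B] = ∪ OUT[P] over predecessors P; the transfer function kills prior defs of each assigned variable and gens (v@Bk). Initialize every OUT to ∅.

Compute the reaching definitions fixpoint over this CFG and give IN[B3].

Answer: {a@B1, b@B1, d@B2, e@B2, e@B3, f@B0, f@B3}

Derivation:
Per-block solution:
  B0:   IN={a@B1, b@B1, f@B0}   OUT={a@B1, b@B1, f@B0}
  B1:   IN={a@B1, b@B1, f@B0}   OUT={a@B1, b@B1, f@B0}
  B2:   IN={a@B1, b@B1, f@B0}   OUT={a@B1, b@B1, d@B2, e@B2, f@B0}
  B3:   IN={a@B1, b@B1, d@B2, e@B2, e@B3, f@B0, f@B3}   OUT={a@B1, b@B1, d@B2, e@B3, f@B3}
  B4:   IN={a@B1, b@B1, d@B2, e@B3, f@B3}   OUT={a@B1, b@B1, d@B2, e@B3, f@B3}
  B5:   IN={a@B1, b@B1, d@B2, e@B3, f@B3}   OUT={a@B1, b@B1, c@B5, d@B2, e@B5, f@B3}
  B6:   IN={a@B1, b@B1, c@B5, d@B2, e@B5, f@B3}   OUT={a@B1, b@B6, c@B5, d@B2, e@B5, f@B3}
  B7:   IN={a@B1, b@B1, b@B6, c@B5, d@B2, e@B3, e@B5, f@B3}   OUT={a@B1, b@B1, b@B6, c@B7, d@B2, e@B3, e@B5, f@B3}
  B8:   IN={a@B1, b@B1, b@B6, c@B7, d@B2, e@B3, e@B5, f@B3}   OUT={a@B1, b@B1, b@B6, c@B7, d@B2, e@B3, e@B5, f@B8}

Merge at B3: IN[B3] = OUT[B2] ⊔ OUT[B4] = {a@B1, b@B1, d@B2, e@B2, e@B3, f@B0, f@B3}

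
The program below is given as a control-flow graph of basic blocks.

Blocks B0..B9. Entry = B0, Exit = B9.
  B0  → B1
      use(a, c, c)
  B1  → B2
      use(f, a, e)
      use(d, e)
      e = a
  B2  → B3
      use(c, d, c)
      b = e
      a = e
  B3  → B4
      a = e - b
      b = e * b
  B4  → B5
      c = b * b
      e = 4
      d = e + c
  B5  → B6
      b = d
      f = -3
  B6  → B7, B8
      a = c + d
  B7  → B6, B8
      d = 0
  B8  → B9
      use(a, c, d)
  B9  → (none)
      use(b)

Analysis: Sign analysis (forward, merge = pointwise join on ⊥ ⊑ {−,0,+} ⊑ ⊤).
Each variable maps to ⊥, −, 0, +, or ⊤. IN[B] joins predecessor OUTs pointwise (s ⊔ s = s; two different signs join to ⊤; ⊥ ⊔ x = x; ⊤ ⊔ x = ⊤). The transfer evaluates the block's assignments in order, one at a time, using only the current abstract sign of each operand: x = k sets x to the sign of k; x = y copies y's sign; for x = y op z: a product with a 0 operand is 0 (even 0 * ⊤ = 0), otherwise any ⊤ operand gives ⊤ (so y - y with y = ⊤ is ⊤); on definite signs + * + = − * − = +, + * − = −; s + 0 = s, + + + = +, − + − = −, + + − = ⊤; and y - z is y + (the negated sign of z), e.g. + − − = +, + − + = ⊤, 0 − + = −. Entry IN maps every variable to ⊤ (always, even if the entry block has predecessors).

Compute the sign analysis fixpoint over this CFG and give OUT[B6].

Answer: {a: ⊤, b: ⊤, c: ⊤, d: ⊤, e: +, f: -}

Trace:
Fixpoint table:
  B0:   IN=(all ⊤)   OUT=(all ⊤)
  B1:   IN=(all ⊤)   OUT=(all ⊤)
  B2:   IN=(all ⊤)   OUT=(all ⊤)
  B3:   IN=(all ⊤)   OUT=(all ⊤)
  B4:   IN=(all ⊤)   OUT={e:+; rest ⊤}
  B5:   IN={e:+; rest ⊤}   OUT={e:+, f:-; rest ⊤}
  B6:   IN={e:+, f:-; rest ⊤}   OUT={e:+, f:-; rest ⊤}
  B7:   IN={e:+, f:-; rest ⊤}   OUT={d:0, e:+, f:-; rest ⊤}
  B8:   IN={e:+, f:-; rest ⊤}   OUT={e:+, f:-; rest ⊤}
  B9:   IN={e:+, f:-; rest ⊤}   OUT={e:+, f:-; rest ⊤}

Merge at B6: IN[B6] = OUT[B5] ⊔ OUT[B7] = {a: ⊤, b: ⊤, c: ⊤, d: ⊤, e: +, f: -}
Applying B6's transfer function to that IN value gives OUT[B6] (row B6 above).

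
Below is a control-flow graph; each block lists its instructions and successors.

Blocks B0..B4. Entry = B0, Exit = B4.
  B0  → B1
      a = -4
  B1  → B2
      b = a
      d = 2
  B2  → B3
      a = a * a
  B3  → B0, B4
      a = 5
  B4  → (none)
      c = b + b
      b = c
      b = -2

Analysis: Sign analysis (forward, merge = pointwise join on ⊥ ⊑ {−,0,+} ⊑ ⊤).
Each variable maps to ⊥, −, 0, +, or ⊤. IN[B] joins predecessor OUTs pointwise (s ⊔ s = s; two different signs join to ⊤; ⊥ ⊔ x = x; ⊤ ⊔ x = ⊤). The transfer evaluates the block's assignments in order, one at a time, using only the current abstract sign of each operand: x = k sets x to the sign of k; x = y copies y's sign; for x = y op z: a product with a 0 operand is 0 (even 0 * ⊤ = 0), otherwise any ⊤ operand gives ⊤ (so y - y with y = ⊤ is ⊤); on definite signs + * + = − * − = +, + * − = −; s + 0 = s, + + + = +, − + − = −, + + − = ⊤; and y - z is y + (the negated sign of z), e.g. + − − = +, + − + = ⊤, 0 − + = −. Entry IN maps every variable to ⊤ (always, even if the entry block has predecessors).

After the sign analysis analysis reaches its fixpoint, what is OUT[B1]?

Converged values:
  B0:   IN=(all ⊤)   OUT={a:-; rest ⊤}
  B1:   IN={a:-; rest ⊤}   OUT={a:-, b:-, d:+; rest ⊤}
  B2:   IN={a:-, b:-, d:+; rest ⊤}   OUT={a:+, b:-, d:+; rest ⊤}
  B3:   IN={a:+, b:-, d:+; rest ⊤}   OUT={a:+, b:-, d:+; rest ⊤}
  B4:   IN={a:+, b:-, d:+; rest ⊤}   OUT={a:+, b:-, c:-, d:+; rest ⊤}

Merge at B1: IN[B1] = OUT[B0] = {a: -, b: ⊤, c: ⊤, d: ⊤, e: ⊤, f: ⊤}
Applying B1's transfer function to that IN value gives OUT[B1] (row B1 above).

Answer: {a: -, b: -, c: ⊤, d: +, e: ⊤, f: ⊤}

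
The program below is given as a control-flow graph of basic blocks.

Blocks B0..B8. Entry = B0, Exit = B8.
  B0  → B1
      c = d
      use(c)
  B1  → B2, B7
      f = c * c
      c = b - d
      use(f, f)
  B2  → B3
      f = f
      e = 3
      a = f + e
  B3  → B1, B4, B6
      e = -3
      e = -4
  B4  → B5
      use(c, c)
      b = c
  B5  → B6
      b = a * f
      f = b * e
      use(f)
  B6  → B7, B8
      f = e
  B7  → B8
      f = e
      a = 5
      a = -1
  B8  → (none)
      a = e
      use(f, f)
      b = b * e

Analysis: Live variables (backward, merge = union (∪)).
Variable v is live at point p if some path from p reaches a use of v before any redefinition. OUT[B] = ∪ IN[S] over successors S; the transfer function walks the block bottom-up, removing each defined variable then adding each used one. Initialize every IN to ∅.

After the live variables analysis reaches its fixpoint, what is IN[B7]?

Converged values:
  B0: | IN={b, d, e} | OUT={b, c, d, e}
  B1: | IN={b, c, d, e} | OUT={b, c, d, e, f}
  B2: | IN={b, c, d, f} | OUT={a, b, c, d, f}
  B3: | IN={a, b, c, d, f} | OUT={a, b, c, d, e, f}
  B4: | IN={a, c, e, f} | OUT={a, e, f}
  B5: | IN={a, e, f} | OUT={b, e}
  B6: | IN={b, e} | OUT={b, e, f}
  B7: | IN={b, e} | OUT={b, e, f}
  B8: | IN={b, e, f} | OUT={}

Merge at B7: OUT[B7] = IN[B8] = {b, e, f}
Applying B7's transfer function to that OUT value gives IN[B7] (row B7 above).

Answer: {b, e}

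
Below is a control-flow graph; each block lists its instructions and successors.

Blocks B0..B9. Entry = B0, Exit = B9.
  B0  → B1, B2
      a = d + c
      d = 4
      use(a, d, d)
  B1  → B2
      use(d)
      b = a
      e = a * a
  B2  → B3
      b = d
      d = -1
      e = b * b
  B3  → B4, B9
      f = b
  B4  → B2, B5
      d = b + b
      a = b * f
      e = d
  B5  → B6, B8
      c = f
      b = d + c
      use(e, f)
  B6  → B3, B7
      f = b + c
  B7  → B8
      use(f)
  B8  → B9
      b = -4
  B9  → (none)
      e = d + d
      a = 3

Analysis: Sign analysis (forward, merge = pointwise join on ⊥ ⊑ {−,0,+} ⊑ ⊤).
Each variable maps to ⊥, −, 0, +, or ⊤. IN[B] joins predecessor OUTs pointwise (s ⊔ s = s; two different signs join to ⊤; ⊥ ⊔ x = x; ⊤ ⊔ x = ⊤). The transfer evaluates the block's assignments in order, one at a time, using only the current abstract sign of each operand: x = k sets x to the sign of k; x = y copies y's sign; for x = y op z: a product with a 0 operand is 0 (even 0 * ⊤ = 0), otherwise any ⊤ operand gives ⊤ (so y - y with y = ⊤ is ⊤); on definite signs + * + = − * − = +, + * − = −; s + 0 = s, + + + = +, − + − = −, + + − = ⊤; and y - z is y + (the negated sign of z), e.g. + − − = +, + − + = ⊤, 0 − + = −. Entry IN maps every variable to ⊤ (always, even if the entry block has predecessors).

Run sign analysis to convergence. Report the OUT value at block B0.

Fixpoint table:
  B0:  IN=(all ⊤)  OUT={d:+; rest ⊤}
  B1:  IN={d:+; rest ⊤}  OUT={d:+; rest ⊤}
  B2:  IN={d:+; rest ⊤}  OUT={b:+, d:-, e:+; rest ⊤}
  B3:  IN={b:+, e:+; rest ⊤}  OUT={b:+, e:+, f:+; rest ⊤}
  B4:  IN={b:+, e:+, f:+; rest ⊤}  OUT={a:+, b:+, d:+, e:+, f:+; rest ⊤}
  B5:  IN={a:+, b:+, d:+, e:+, f:+; rest ⊤}  OUT={a:+, b:+, c:+, d:+, e:+, f:+; rest ⊤}
  B6:  IN={a:+, b:+, c:+, d:+, e:+, f:+; rest ⊤}  OUT={a:+, b:+, c:+, d:+, e:+, f:+; rest ⊤}
  B7:  IN={a:+, b:+, c:+, d:+, e:+, f:+; rest ⊤}  OUT={a:+, b:+, c:+, d:+, e:+, f:+; rest ⊤}
  B8:  IN={a:+, b:+, c:+, d:+, e:+, f:+; rest ⊤}  OUT={a:+, b:-, c:+, d:+, e:+, f:+; rest ⊤}
  B9:  IN={e:+, f:+; rest ⊤}  OUT={a:+, f:+; rest ⊤}

B0 is the boundary node: IN[B0] = {a: ⊤, b: ⊤, c: ⊤, d: ⊤, e: ⊤, f: ⊤}
Applying B0's transfer function to that IN value gives OUT[B0] (row B0 above).

Answer: {a: ⊤, b: ⊤, c: ⊤, d: +, e: ⊤, f: ⊤}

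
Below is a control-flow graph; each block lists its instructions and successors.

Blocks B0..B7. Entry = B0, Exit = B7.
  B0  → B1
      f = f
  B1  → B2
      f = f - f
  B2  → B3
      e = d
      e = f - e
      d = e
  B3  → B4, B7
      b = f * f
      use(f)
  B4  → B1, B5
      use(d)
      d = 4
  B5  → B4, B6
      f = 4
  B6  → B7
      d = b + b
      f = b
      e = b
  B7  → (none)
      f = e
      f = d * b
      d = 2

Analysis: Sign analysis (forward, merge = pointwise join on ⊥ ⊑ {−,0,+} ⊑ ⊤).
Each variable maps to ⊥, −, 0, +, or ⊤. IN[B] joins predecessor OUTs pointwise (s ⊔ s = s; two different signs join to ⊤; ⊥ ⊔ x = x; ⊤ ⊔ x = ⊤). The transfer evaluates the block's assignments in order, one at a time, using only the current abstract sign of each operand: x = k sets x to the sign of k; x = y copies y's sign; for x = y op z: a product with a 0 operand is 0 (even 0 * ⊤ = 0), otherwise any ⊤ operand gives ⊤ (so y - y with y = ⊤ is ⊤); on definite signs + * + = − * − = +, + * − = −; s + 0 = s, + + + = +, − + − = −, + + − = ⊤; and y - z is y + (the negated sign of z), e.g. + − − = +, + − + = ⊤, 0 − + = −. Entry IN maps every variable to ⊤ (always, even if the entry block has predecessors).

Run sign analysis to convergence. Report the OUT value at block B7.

Converged values:
  B0:   IN=(all ⊤)   OUT=(all ⊤)
  B1:   IN=(all ⊤)   OUT=(all ⊤)
  B2:   IN=(all ⊤)   OUT=(all ⊤)
  B3:   IN=(all ⊤)   OUT=(all ⊤)
  B4:   IN=(all ⊤)   OUT={d:+; rest ⊤}
  B5:   IN={d:+; rest ⊤}   OUT={d:+, f:+; rest ⊤}
  B6:   IN={d:+, f:+; rest ⊤}   OUT=(all ⊤)
  B7:   IN=(all ⊤)   OUT={d:+; rest ⊤}

Merge at B7: IN[B7] = OUT[B3] ⊔ OUT[B6] = {a: ⊤, b: ⊤, c: ⊤, d: ⊤, e: ⊤, f: ⊤}
Applying B7's transfer function to that IN value gives OUT[B7] (row B7 above).

Answer: {a: ⊤, b: ⊤, c: ⊤, d: +, e: ⊤, f: ⊤}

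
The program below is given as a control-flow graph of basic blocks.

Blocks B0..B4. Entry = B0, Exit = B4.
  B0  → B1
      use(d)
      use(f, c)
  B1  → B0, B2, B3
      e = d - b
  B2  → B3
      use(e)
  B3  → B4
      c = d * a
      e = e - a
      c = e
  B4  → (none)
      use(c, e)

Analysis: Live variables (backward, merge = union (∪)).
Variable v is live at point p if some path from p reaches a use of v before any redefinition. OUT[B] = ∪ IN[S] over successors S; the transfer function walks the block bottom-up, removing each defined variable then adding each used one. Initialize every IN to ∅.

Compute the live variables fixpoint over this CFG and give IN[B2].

Answer: {a, d, e}

Working:
Converged values:
  B0:   IN={a, b, c, d, f}   OUT={a, b, c, d, f}
  B1:   IN={a, b, c, d, f}   OUT={a, b, c, d, e, f}
  B2:   IN={a, d, e}   OUT={a, d, e}
  B3:   IN={a, d, e}   OUT={c, e}
  B4:   IN={c, e}   OUT={}

Merge at B2: OUT[B2] = IN[B3] = {a, d, e}
Applying B2's transfer function to that OUT value gives IN[B2] (row B2 above).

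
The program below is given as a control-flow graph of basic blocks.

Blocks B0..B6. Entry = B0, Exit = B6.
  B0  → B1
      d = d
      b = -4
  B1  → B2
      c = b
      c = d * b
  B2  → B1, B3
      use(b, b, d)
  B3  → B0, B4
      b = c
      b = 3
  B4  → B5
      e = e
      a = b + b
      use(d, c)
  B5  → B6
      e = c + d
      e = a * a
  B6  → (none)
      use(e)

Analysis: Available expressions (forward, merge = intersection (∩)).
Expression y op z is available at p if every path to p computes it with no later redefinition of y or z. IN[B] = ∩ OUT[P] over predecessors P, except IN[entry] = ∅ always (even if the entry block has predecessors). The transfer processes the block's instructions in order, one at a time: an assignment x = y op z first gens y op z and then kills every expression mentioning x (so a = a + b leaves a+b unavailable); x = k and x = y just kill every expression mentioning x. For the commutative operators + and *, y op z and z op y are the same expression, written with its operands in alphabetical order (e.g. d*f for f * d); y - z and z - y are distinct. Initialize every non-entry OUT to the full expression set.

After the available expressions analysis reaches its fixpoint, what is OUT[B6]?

Answer: {a*a, b+b, c+d}

Working:
Per-block solution:
  B0:   IN={}   OUT={}
  B1:   IN={}   OUT={b*d}
  B2:   IN={b*d}   OUT={b*d}
  B3:   IN={b*d}   OUT={}
  B4:   IN={}   OUT={b+b}
  B5:   IN={b+b}   OUT={a*a, b+b, c+d}
  B6:   IN={a*a, b+b, c+d}   OUT={a*a, b+b, c+d}

Merge at B6: IN[B6] = OUT[B5] = {a*a, b+b, c+d}
Applying B6's transfer function to that IN value gives OUT[B6] (row B6 above).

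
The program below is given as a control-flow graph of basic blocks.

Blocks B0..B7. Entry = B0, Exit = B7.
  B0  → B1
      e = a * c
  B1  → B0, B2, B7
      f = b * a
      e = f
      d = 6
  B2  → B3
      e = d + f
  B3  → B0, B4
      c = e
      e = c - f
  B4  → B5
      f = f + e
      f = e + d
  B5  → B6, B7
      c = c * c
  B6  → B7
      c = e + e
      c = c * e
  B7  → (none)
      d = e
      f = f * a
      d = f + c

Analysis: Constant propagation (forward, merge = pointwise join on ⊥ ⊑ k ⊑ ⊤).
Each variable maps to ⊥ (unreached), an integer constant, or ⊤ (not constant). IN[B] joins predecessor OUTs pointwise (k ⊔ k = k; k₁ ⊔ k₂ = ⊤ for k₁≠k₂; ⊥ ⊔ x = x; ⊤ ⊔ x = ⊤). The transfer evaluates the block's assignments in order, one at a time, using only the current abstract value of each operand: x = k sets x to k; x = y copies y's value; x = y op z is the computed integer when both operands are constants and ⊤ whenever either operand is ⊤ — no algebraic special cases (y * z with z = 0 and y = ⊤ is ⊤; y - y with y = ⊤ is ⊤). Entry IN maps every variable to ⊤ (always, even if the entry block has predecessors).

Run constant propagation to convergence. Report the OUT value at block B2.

Per-block solution:
  B0:   IN=(all ⊤)   OUT=(all ⊤)
  B1:   IN=(all ⊤)   OUT={d:6; rest ⊤}
  B2:   IN={d:6; rest ⊤}   OUT={d:6; rest ⊤}
  B3:   IN={d:6; rest ⊤}   OUT={d:6; rest ⊤}
  B4:   IN={d:6; rest ⊤}   OUT={d:6; rest ⊤}
  B5:   IN={d:6; rest ⊤}   OUT={d:6; rest ⊤}
  B6:   IN={d:6; rest ⊤}   OUT={d:6; rest ⊤}
  B7:   IN={d:6; rest ⊤}   OUT=(all ⊤)

Merge at B2: IN[B2] = OUT[B1] = {a: ⊤, b: ⊤, c: ⊤, d: 6, e: ⊤, f: ⊤}
Applying B2's transfer function to that IN value gives OUT[B2] (row B2 above).

Answer: {a: ⊤, b: ⊤, c: ⊤, d: 6, e: ⊤, f: ⊤}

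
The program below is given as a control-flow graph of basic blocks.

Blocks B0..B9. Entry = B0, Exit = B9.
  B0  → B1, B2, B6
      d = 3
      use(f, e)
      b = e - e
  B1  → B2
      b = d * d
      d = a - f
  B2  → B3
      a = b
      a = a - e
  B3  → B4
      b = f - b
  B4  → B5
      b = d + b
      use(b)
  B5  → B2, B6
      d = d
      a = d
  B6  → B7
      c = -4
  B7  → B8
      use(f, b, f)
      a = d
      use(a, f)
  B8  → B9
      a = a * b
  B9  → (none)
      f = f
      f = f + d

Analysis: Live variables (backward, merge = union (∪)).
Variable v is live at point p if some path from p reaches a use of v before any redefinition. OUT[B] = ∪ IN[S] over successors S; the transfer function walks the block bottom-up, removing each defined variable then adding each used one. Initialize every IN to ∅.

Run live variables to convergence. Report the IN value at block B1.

Answer: {a, d, e, f}

Derivation:
Per-block solution:
  B0:   IN={a, e, f}   OUT={a, b, d, e, f}
  B1:   IN={a, d, e, f}   OUT={b, d, e, f}
  B2:   IN={b, d, e, f}   OUT={b, d, e, f}
  B3:   IN={b, d, e, f}   OUT={b, d, e, f}
  B4:   IN={b, d, e, f}   OUT={b, d, e, f}
  B5:   IN={b, d, e, f}   OUT={b, d, e, f}
  B6:   IN={b, d, f}   OUT={b, d, f}
  B7:   IN={b, d, f}   OUT={a, b, d, f}
  B8:   IN={a, b, d, f}   OUT={d, f}
  B9:   IN={d, f}   OUT={}

Merge at B1: OUT[B1] = IN[B2] = {b, d, e, f}
Applying B1's transfer function to that OUT value gives IN[B1] (row B1 above).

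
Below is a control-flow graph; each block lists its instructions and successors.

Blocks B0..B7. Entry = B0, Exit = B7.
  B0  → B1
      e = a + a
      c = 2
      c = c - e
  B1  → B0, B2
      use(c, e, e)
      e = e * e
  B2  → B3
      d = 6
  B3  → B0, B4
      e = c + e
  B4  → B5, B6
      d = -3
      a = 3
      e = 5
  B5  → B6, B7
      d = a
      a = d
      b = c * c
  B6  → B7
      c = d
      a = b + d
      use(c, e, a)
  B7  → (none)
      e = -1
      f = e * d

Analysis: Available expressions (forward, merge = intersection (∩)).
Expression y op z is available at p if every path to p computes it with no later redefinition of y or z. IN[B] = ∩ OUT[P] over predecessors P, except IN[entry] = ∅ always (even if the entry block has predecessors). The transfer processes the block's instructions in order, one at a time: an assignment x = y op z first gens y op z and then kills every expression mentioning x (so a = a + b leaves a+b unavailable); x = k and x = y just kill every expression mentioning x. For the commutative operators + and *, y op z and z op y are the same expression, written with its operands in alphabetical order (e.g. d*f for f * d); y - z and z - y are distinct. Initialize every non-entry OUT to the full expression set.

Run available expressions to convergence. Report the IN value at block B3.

Converged values:
  B0:   IN={}   OUT={a+a}
  B1:   IN={a+a}   OUT={a+a}
  B2:   IN={a+a}   OUT={a+a}
  B3:   IN={a+a}   OUT={a+a}
  B4:   IN={a+a}   OUT={}
  B5:   IN={}   OUT={c*c}
  B6:   IN={}   OUT={b+d}
  B7:   IN={}   OUT={d*e}

Merge at B3: IN[B3] = OUT[B2] = {a+a}

Answer: {a+a}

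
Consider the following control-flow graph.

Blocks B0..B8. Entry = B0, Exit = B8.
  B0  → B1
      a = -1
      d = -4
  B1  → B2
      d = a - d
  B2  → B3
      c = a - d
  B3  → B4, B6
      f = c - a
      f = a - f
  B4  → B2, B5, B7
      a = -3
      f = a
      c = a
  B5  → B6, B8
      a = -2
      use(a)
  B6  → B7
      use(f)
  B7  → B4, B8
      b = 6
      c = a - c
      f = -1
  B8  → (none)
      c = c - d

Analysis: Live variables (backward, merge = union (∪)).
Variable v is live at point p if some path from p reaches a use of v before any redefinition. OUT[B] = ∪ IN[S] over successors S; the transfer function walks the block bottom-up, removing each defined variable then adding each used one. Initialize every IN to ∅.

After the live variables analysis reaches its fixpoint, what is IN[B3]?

Per-block solution:
  B0: | IN={} | OUT={a, d}
  B1: | IN={a, d} | OUT={a, d}
  B2: | IN={a, d} | OUT={a, c, d}
  B3: | IN={a, c, d} | OUT={a, c, d, f}
  B4: | IN={d} | OUT={a, c, d, f}
  B5: | IN={c, d, f} | OUT={a, c, d, f}
  B6: | IN={a, c, d, f} | OUT={a, c, d}
  B7: | IN={a, c, d} | OUT={c, d}
  B8: | IN={c, d} | OUT={}

Merge at B3: OUT[B3] = IN[B4] ⊔ IN[B6] = {a, c, d, f}
Applying B3's transfer function to that OUT value gives IN[B3] (row B3 above).

Answer: {a, c, d}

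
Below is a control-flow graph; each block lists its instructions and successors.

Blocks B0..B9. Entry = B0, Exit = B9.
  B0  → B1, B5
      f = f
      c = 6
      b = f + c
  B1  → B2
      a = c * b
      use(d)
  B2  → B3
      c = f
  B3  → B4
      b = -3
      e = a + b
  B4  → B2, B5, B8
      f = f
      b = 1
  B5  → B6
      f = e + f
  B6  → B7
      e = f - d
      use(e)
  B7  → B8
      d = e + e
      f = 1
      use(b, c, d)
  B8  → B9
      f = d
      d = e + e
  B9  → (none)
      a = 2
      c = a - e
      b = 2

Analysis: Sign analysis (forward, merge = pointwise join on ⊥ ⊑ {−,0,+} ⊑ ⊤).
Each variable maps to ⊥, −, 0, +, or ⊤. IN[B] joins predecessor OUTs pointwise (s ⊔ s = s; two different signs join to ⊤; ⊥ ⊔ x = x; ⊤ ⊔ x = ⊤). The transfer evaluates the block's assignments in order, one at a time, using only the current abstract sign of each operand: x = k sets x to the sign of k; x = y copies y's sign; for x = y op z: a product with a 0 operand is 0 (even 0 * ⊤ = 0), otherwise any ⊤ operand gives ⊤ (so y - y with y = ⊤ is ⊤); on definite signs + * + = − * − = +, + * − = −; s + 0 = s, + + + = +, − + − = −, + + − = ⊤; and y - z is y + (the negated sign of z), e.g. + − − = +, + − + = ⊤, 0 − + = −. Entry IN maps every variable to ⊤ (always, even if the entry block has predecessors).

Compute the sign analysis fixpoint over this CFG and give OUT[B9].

Fixpoint table:
  B0:  IN=(all ⊤)  OUT={c:+; rest ⊤}
  B1:  IN={c:+; rest ⊤}  OUT={c:+; rest ⊤}
  B2:  IN=(all ⊤)  OUT=(all ⊤)
  B3:  IN=(all ⊤)  OUT={b:-; rest ⊤}
  B4:  IN={b:-; rest ⊤}  OUT={b:+; rest ⊤}
  B5:  IN=(all ⊤)  OUT=(all ⊤)
  B6:  IN=(all ⊤)  OUT=(all ⊤)
  B7:  IN=(all ⊤)  OUT={f:+; rest ⊤}
  B8:  IN=(all ⊤)  OUT=(all ⊤)
  B9:  IN=(all ⊤)  OUT={a:+, b:+; rest ⊤}

Merge at B9: IN[B9] = OUT[B8] = {a: ⊤, b: ⊤, c: ⊤, d: ⊤, e: ⊤, f: ⊤}
Applying B9's transfer function to that IN value gives OUT[B9] (row B9 above).

Answer: {a: +, b: +, c: ⊤, d: ⊤, e: ⊤, f: ⊤}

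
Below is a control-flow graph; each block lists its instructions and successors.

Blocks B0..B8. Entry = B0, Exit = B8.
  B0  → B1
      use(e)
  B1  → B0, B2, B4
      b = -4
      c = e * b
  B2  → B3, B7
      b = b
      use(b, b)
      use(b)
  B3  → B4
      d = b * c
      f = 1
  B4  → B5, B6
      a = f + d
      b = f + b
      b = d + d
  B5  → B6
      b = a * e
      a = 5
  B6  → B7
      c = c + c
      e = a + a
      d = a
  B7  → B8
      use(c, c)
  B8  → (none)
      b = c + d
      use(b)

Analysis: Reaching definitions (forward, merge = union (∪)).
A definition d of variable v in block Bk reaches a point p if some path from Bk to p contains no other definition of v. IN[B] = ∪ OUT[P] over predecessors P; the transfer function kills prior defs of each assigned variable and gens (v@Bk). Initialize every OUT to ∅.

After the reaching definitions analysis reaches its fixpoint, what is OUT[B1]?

Per-block solution:
  B0:   IN={b@B1, c@B1}   OUT={b@B1, c@B1}
  B1:   IN={b@B1, c@B1}   OUT={b@B1, c@B1}
  B2:   IN={b@B1, c@B1}   OUT={b@B2, c@B1}
  B3:   IN={b@B2, c@B1}   OUT={b@B2, c@B1, d@B3, f@B3}
  B4:   IN={b@B1, b@B2, c@B1, d@B3, f@B3}   OUT={a@B4, b@B4, c@B1, d@B3, f@B3}
  B5:   IN={a@B4, b@B4, c@B1, d@B3, f@B3}   OUT={a@B5, b@B5, c@B1, d@B3, f@B3}
  B6:   IN={a@B4, a@B5, b@B4, b@B5, c@B1, d@B3, f@B3}   OUT={a@B4, a@B5, b@B4, b@B5, c@B6, d@B6, e@B6, f@B3}
  B7:   IN={a@B4, a@B5, b@B2, b@B4, b@B5, c@B1, c@B6, d@B6, e@B6, f@B3}   OUT={a@B4, a@B5, b@B2, b@B4, b@B5, c@B1, c@B6, d@B6, e@B6, f@B3}
  B8:   IN={a@B4, a@B5, b@B2, b@B4, b@B5, c@B1, c@B6, d@B6, e@B6, f@B3}   OUT={a@B4, a@B5, b@B8, c@B1, c@B6, d@B6, e@B6, f@B3}

Merge at B1: IN[B1] = OUT[B0] = {b@B1, c@B1}
Applying B1's transfer function to that IN value gives OUT[B1] (row B1 above).

Answer: {b@B1, c@B1}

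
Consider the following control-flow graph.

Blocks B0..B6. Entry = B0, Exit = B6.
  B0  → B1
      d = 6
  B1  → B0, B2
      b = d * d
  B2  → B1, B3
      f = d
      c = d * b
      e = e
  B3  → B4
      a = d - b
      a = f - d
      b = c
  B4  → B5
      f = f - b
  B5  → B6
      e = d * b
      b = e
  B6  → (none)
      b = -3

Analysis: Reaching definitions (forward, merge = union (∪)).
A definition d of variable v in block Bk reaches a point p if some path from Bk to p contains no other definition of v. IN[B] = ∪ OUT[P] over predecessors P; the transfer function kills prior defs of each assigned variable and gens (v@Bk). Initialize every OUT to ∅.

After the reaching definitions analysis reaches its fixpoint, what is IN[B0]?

Answer: {b@B1, c@B2, d@B0, e@B2, f@B2}

Working:
Fixpoint table:
  B0:   IN={b@B1, c@B2, d@B0, e@B2, f@B2}   OUT={b@B1, c@B2, d@B0, e@B2, f@B2}
  B1:   IN={b@B1, c@B2, d@B0, e@B2, f@B2}   OUT={b@B1, c@B2, d@B0, e@B2, f@B2}
  B2:   IN={b@B1, c@B2, d@B0, e@B2, f@B2}   OUT={b@B1, c@B2, d@B0, e@B2, f@B2}
  B3:   IN={b@B1, c@B2, d@B0, e@B2, f@B2}   OUT={a@B3, b@B3, c@B2, d@B0, e@B2, f@B2}
  B4:   IN={a@B3, b@B3, c@B2, d@B0, e@B2, f@B2}   OUT={a@B3, b@B3, c@B2, d@B0, e@B2, f@B4}
  B5:   IN={a@B3, b@B3, c@B2, d@B0, e@B2, f@B4}   OUT={a@B3, b@B5, c@B2, d@B0, e@B5, f@B4}
  B6:   IN={a@B3, b@B5, c@B2, d@B0, e@B5, f@B4}   OUT={a@B3, b@B6, c@B2, d@B0, e@B5, f@B4}

Merge at B0 (entry node, so the boundary value {} is joined with the incoming edge(s)): IN[B0] = {} ⊔ OUT[B1] = {b@B1, c@B2, d@B0, e@B2, f@B2}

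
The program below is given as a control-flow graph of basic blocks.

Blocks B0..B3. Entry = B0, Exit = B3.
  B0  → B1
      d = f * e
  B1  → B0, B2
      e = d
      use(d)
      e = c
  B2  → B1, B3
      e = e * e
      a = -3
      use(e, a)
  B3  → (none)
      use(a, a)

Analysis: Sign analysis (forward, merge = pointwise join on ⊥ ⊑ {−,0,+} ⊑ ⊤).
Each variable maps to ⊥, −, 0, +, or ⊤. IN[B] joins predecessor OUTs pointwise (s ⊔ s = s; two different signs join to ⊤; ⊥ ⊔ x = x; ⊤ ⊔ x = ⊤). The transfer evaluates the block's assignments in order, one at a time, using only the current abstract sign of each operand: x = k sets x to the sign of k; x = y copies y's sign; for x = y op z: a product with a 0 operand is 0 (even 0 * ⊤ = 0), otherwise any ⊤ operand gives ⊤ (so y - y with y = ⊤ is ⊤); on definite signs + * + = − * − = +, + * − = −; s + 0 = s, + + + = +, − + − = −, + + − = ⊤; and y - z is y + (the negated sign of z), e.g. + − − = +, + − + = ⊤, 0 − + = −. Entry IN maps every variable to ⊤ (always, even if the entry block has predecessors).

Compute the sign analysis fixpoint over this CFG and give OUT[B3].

Fixpoint table:
  B0: | IN=(all ⊤) | OUT=(all ⊤)
  B1: | IN=(all ⊤) | OUT=(all ⊤)
  B2: | IN=(all ⊤) | OUT={a:-; rest ⊤}
  B3: | IN={a:-; rest ⊤} | OUT={a:-; rest ⊤}

Merge at B3: IN[B3] = OUT[B2] = {a: -, b: ⊤, c: ⊤, d: ⊤, e: ⊤, f: ⊤}
Applying B3's transfer function to that IN value gives OUT[B3] (row B3 above).

Answer: {a: -, b: ⊤, c: ⊤, d: ⊤, e: ⊤, f: ⊤}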